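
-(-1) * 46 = 46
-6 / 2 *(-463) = 1389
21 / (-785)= -21 / 785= -0.03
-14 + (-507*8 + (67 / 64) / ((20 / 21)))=-5208193 / 1280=-4068.90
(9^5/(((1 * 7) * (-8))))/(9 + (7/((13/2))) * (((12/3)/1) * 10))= -767637/37912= -20.25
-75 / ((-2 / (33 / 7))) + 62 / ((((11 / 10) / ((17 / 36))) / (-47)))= -1074.17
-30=-30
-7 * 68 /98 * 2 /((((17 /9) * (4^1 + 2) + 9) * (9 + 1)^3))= -51 /106750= -0.00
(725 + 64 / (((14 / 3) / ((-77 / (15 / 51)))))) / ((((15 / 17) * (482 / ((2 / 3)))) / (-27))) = 730677 / 6025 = 121.27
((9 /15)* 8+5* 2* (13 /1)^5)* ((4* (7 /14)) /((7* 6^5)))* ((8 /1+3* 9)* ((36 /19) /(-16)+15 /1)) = 71057.53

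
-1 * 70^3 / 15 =-68600 / 3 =-22866.67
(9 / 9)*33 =33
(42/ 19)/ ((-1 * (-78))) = 7/ 247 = 0.03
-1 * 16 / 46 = -8 / 23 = -0.35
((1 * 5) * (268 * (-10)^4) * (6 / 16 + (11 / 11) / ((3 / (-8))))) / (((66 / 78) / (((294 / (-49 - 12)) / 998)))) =5334875000 / 30439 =175264.46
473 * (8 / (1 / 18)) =68112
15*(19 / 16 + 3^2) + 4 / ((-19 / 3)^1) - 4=45047 / 304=148.18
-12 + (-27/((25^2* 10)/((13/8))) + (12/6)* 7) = 99649/50000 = 1.99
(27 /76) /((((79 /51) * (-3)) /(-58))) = 13311 /3002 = 4.43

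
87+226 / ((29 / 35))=10433 / 29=359.76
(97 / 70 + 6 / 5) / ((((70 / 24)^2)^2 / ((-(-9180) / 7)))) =3445452288 / 73530625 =46.86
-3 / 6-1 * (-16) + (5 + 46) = 133 / 2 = 66.50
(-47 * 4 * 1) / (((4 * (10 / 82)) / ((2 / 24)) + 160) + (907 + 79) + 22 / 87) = -0.16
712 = 712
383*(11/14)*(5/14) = 21065/196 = 107.47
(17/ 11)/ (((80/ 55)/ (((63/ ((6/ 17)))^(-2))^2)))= 1/ 955485153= 0.00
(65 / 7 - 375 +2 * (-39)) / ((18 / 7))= -1553 / 9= -172.56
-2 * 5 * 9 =-90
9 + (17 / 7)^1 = 80 / 7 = 11.43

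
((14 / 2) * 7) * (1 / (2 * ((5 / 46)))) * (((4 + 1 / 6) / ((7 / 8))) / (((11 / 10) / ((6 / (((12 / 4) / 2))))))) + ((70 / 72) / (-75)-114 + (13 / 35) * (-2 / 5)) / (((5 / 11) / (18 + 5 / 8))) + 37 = -737.74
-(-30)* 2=60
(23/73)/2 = 23/146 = 0.16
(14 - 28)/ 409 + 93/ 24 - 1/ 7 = 84697/ 22904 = 3.70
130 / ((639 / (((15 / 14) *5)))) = 1625 / 1491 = 1.09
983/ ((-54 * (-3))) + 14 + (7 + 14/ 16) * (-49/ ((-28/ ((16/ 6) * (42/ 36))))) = 40787/ 648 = 62.94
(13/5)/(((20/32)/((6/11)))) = 624/275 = 2.27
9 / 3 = 3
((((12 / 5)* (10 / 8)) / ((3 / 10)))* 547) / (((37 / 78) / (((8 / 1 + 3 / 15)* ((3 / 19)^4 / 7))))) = 283387572 / 33753139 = 8.40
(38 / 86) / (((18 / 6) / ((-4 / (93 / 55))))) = -4180 / 11997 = -0.35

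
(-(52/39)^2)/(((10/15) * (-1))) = 8/3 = 2.67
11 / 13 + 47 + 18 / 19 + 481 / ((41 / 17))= 2513851 / 10127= 248.23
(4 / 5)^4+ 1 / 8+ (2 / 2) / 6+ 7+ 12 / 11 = 1450709 / 165000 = 8.79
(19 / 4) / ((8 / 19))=361 / 32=11.28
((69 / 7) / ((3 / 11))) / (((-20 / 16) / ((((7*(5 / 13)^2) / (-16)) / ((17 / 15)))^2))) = -49809375 / 528264256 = -0.09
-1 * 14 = -14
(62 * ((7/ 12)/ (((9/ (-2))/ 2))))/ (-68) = 217/ 918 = 0.24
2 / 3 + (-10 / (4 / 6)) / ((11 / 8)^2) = -2638 / 363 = -7.27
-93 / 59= -1.58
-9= -9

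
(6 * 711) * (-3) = -12798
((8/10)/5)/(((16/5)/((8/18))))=1/45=0.02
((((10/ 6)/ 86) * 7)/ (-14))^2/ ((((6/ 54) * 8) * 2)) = 25/ 473344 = 0.00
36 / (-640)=-9 / 160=-0.06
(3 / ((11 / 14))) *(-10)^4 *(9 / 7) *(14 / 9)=840000 / 11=76363.64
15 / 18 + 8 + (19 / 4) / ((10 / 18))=1043 / 60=17.38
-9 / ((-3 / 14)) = 42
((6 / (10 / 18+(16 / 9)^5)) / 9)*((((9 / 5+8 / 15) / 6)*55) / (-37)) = -120285 / 5715871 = -0.02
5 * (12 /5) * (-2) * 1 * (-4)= 96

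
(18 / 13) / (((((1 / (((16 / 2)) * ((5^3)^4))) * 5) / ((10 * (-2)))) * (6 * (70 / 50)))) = -1287774725.27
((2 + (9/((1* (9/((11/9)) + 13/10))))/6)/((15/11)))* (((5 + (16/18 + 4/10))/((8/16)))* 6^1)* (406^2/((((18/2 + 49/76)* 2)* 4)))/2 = 20191328181332/157173525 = 128465.20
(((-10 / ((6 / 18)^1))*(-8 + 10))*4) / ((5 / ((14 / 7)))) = -96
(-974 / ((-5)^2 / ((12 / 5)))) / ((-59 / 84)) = 981792 / 7375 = 133.12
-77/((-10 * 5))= 77/50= 1.54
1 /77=0.01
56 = 56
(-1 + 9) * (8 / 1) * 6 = 384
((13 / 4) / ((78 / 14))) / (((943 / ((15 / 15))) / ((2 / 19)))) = 7 / 107502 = 0.00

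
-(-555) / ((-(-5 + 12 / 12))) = 555 / 4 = 138.75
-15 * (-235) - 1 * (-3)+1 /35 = 123481 /35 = 3528.03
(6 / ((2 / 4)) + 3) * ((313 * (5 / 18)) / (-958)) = -7825 / 5748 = -1.36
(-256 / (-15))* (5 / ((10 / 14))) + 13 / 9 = 5441 / 45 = 120.91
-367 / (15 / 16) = -5872 / 15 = -391.47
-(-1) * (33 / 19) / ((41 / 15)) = 495 / 779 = 0.64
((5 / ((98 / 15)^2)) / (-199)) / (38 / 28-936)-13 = -4644342569 / 357257138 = -13.00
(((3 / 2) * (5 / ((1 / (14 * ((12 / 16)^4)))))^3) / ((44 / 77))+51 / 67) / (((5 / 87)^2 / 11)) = 2669291898632526519 / 28101836800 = 94986385.33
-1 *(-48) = 48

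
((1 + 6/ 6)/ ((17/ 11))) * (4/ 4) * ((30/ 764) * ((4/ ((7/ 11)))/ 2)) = 3630/ 22729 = 0.16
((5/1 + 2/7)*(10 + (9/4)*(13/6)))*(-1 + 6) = 3145/8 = 393.12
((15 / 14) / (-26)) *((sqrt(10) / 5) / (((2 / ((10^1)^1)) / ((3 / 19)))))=-45 *sqrt(10) / 6916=-0.02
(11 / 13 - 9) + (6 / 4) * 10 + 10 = 219 / 13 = 16.85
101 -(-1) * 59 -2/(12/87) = 291/2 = 145.50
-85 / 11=-7.73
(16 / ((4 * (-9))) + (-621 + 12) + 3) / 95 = -6.38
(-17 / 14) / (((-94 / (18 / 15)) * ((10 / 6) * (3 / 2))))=51 / 8225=0.01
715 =715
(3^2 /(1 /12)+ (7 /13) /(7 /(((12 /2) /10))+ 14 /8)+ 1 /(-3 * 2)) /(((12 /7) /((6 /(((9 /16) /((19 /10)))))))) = 10295530 /8073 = 1275.30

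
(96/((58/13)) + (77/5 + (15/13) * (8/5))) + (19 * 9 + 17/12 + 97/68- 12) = 19285309/96135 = 200.61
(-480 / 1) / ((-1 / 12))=5760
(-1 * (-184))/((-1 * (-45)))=184/45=4.09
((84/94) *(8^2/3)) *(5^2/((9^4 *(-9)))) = -22400/2775303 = -0.01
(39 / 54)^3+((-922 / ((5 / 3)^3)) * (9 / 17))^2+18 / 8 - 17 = 292368107930887 / 26335125000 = 11101.83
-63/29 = -2.17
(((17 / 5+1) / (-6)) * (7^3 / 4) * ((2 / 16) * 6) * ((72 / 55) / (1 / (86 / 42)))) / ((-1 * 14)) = 903 / 100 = 9.03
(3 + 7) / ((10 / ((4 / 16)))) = 1 / 4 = 0.25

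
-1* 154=-154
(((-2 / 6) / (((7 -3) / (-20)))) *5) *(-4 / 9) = -100 / 27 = -3.70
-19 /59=-0.32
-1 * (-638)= 638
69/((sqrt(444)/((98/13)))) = 1127 * sqrt(111)/481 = 24.69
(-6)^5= -7776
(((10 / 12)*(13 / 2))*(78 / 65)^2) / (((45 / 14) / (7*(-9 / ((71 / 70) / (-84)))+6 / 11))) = 247232804 / 19525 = 12662.37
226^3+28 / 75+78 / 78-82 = 865732153 / 75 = 11543095.37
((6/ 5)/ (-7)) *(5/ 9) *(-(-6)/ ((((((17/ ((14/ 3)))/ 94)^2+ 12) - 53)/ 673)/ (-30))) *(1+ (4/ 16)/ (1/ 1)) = -351.76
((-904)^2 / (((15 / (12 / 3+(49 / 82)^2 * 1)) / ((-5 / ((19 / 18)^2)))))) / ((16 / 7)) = -282814605108 / 606841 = -466044.00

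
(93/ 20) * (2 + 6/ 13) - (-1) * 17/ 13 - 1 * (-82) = 6159/ 65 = 94.75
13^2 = 169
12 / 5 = 2.40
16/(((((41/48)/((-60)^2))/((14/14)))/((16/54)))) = 19980.49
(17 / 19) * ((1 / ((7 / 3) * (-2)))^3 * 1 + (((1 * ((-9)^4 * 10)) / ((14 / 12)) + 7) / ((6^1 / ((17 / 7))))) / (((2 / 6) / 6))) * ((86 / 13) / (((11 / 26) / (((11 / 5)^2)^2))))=1094029336438797 / 8146250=134298522.20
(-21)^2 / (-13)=-441 / 13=-33.92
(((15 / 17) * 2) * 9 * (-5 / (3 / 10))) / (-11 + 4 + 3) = 1125 / 17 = 66.18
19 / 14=1.36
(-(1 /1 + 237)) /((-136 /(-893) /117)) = -731367 /4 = -182841.75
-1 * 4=-4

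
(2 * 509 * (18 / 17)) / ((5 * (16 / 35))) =32067 / 68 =471.57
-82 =-82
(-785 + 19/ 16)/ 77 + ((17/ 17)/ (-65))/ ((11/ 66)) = -822557/ 80080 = -10.27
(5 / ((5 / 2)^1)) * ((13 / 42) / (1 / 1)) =13 / 21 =0.62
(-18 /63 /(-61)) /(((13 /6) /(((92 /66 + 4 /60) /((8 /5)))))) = 241 /122122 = 0.00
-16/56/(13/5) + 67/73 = 5367/6643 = 0.81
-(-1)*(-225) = -225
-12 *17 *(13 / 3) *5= -4420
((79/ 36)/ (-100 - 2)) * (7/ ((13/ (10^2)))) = -13825/ 11934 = -1.16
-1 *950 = -950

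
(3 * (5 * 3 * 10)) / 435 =30 / 29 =1.03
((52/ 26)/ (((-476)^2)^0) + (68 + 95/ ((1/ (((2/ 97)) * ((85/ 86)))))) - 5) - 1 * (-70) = 571160/ 4171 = 136.94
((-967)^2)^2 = 874391437921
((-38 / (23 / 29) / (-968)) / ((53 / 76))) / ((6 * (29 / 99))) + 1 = 27901 / 26818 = 1.04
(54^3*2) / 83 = 314928 / 83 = 3794.31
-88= -88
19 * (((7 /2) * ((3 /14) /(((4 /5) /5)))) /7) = 1425 /112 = 12.72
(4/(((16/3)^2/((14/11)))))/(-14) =-9/704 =-0.01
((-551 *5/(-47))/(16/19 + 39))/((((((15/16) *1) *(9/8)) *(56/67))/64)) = 718257152/6724431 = 106.81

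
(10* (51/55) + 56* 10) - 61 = 5591/11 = 508.27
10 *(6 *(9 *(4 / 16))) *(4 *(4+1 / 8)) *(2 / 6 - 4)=-16335 / 2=-8167.50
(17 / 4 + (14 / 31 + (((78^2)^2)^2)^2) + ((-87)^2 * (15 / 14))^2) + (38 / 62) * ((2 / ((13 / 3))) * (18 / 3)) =74138665575389094464511559868617079 / 39494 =1877213388752445800995381000000.00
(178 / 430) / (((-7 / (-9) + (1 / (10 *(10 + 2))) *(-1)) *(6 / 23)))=24564 / 11911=2.06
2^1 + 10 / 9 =28 / 9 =3.11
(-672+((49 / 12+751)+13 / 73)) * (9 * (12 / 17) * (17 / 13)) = 691.71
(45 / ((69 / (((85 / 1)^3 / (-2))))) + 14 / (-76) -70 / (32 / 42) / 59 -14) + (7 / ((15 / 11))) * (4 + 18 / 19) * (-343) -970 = -649592031709 / 3093960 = -209954.89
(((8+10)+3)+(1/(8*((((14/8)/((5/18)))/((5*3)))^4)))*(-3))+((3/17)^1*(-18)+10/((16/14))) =64017389/4408236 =14.52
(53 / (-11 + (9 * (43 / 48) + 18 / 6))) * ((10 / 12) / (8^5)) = 265 / 12288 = 0.02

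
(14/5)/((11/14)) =196/55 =3.56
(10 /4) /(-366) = -5 /732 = -0.01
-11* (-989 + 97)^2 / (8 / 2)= -2188076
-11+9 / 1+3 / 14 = -1.79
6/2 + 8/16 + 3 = 13/2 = 6.50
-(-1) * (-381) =-381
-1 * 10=-10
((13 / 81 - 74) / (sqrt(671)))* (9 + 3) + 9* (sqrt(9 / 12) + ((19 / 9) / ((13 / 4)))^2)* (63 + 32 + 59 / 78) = 1075.78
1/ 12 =0.08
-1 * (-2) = 2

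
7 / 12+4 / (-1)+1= -29 / 12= -2.42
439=439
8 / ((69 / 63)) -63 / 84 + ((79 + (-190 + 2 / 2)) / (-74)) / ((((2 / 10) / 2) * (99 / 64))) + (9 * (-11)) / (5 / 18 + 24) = 7035157 / 582084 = 12.09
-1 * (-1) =1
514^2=264196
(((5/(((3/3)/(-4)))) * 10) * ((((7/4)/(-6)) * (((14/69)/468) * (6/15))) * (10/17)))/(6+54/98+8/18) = 24010/28225899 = 0.00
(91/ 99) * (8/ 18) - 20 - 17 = -32603/ 891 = -36.59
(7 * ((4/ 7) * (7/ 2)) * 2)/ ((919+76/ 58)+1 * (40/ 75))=12180/ 400567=0.03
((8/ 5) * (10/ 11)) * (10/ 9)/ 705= 32/ 13959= 0.00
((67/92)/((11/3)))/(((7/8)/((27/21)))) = 3618/12397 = 0.29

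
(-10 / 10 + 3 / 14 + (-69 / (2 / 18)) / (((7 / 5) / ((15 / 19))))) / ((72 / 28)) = -93359 / 684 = -136.49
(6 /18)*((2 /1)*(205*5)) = 2050 /3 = 683.33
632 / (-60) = -10.53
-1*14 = -14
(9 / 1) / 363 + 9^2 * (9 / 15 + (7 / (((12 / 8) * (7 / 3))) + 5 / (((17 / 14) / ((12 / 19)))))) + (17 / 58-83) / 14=415.37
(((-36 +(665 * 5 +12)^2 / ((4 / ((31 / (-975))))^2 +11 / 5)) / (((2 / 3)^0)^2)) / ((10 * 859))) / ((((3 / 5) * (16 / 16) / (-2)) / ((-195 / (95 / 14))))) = 9239817584998 / 1241384579291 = 7.44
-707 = -707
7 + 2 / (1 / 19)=45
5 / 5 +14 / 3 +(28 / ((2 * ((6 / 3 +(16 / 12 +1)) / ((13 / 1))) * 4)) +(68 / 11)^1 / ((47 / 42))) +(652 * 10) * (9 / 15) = 12202309 / 3102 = 3933.69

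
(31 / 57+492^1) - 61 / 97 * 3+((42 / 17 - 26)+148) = 57817712 / 93993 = 615.13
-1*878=-878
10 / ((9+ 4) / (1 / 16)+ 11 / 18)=36 / 751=0.05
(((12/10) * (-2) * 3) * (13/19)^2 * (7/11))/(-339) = 0.01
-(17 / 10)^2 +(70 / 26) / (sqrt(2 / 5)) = -289 / 100 +35 * sqrt(10) / 26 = 1.37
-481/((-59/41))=19721/59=334.25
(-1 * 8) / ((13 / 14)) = -112 / 13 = -8.62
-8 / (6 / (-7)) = 28 / 3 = 9.33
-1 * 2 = -2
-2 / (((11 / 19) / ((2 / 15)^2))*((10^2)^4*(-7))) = 19 / 216562500000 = 0.00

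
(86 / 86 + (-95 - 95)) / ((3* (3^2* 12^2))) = -7 / 144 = -0.05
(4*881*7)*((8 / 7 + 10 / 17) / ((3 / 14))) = 10163216 / 51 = 199278.75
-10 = -10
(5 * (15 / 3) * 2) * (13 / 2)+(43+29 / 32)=11805 / 32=368.91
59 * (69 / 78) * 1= 1357 / 26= 52.19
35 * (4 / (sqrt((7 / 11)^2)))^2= 9680 / 7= 1382.86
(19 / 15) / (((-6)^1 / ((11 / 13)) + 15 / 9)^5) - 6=-5513227764459 / 918829984495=-6.00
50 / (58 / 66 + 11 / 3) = 11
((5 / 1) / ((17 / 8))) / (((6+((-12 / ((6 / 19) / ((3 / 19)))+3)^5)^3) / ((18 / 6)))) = -40 / 81310439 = -0.00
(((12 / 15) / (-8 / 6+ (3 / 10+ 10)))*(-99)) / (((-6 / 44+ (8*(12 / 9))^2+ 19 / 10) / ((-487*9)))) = 5154933960 / 15384917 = 335.06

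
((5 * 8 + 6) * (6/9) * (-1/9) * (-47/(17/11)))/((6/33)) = 261602/459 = 569.94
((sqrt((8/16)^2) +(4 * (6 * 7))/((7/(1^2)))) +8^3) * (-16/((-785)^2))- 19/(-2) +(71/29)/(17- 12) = 356542893/35741050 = 9.98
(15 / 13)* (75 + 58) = 1995 / 13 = 153.46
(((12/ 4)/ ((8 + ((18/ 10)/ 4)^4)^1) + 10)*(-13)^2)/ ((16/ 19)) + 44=2125.75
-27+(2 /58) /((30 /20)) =-2347 /87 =-26.98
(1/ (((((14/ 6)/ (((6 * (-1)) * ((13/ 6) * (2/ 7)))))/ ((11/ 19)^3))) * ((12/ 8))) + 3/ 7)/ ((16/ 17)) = 1272059/ 5377456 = 0.24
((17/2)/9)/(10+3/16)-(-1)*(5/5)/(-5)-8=-8.11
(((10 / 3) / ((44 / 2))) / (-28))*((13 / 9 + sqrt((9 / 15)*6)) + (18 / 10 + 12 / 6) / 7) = -313 / 29106 - sqrt(10) / 308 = -0.02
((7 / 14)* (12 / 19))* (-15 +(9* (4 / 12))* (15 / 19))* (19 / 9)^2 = -160 / 9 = -17.78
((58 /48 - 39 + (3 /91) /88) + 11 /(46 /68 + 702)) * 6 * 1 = -221240879 /976118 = -226.65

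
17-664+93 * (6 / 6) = -554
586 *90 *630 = 33226200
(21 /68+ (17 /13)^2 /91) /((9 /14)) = 342611 /672282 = 0.51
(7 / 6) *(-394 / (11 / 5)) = -6895 / 33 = -208.94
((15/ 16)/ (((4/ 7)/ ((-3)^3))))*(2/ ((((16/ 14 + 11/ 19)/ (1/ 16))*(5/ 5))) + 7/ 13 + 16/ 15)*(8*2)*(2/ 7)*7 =-113277339/ 47632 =-2378.18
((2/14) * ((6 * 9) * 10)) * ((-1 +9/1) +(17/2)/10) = 4779/7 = 682.71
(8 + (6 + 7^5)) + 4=16825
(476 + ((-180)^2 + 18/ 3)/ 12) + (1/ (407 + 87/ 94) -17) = 242302243/ 76690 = 3159.50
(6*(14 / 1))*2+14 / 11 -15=1697 / 11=154.27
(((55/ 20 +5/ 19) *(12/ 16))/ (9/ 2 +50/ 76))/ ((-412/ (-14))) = 687/ 46144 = 0.01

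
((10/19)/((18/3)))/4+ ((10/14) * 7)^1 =1145/228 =5.02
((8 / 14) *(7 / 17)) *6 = 24 / 17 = 1.41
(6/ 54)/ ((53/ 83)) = 83/ 477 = 0.17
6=6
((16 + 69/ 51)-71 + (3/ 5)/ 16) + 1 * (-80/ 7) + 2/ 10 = -617259/ 9520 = -64.84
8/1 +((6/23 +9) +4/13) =5253/299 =17.57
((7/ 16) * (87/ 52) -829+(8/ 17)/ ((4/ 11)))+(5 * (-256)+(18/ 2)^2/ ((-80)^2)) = -2980085999/ 1414400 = -2106.96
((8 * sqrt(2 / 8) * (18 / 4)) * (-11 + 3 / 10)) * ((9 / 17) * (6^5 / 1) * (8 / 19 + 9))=-12063631968 / 1615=-7469741.16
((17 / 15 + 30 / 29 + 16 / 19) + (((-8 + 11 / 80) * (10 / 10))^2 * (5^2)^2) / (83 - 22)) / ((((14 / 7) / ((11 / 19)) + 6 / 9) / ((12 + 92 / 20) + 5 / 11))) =38522628601933 / 14627507200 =2633.57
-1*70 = -70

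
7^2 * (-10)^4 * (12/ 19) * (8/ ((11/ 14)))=658560000/ 209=3151004.78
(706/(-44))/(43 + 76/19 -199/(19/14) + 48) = 6707/21582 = 0.31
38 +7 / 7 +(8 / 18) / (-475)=166721 / 4275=39.00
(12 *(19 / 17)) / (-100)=-57 / 425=-0.13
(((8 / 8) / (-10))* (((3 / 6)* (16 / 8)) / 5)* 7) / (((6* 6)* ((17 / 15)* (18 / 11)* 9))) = -77 / 330480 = -0.00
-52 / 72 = -13 / 18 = -0.72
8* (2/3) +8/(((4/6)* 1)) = 52/3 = 17.33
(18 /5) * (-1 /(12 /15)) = -9 /2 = -4.50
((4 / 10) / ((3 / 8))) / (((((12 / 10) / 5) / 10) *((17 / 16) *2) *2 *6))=800 / 459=1.74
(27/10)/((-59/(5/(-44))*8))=27/41536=0.00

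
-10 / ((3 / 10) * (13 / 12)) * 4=-1600 / 13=-123.08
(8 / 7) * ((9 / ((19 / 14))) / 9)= 16 / 19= 0.84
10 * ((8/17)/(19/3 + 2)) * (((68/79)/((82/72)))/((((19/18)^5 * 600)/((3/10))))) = 816293376/5012552913125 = 0.00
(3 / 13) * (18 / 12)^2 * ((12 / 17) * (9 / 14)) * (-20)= -7290 / 1547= -4.71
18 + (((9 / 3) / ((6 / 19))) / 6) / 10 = 2179 / 120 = 18.16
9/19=0.47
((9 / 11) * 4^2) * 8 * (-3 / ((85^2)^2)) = -3456 / 574206875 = -0.00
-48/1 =-48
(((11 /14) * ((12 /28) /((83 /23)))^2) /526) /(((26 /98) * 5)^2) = 366597 /30619538300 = 0.00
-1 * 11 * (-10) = 110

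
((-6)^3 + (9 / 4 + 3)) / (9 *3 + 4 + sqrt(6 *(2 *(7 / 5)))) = -130665 / 18884 + 843 *sqrt(105) / 9442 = -6.00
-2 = -2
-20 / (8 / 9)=-45 / 2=-22.50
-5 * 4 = -20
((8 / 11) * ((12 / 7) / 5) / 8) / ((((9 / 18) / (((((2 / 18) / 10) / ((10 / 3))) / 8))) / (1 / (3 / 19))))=19 / 115500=0.00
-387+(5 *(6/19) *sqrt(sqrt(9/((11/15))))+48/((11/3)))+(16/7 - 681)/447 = -12921838/34419+30 *33^(3/4) *5^(1/4)/209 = -372.47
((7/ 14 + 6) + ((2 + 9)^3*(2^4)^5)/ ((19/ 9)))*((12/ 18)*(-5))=-125608920275/ 57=-2203665267.98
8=8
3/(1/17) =51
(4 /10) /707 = 2 /3535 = 0.00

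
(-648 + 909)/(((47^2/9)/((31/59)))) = 72819/130331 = 0.56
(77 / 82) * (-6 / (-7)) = 33 / 41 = 0.80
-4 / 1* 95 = -380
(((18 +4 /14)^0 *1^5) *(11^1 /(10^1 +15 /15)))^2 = 1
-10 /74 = -0.14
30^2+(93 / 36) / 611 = 900.00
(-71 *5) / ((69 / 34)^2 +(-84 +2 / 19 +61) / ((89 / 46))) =693952580 / 15080709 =46.02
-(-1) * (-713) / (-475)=713 / 475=1.50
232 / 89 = 2.61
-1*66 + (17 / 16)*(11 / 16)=-16709 / 256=-65.27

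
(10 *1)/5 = 2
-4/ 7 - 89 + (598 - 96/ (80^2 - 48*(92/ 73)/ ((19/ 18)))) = 978396917/ 1924412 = 508.41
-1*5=-5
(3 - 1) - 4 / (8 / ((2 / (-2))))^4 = 2047 / 1024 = 2.00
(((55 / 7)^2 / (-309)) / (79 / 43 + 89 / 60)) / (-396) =59125 / 389138841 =0.00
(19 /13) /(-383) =-19 /4979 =-0.00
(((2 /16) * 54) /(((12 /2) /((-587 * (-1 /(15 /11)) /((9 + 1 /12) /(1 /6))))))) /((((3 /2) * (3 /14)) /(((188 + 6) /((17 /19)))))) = 5994.01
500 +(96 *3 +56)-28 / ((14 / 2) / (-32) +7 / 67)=38116 / 35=1089.03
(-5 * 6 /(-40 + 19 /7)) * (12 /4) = 2.41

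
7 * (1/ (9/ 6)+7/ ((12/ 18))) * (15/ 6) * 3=2345/ 4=586.25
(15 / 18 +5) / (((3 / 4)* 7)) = 10 / 9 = 1.11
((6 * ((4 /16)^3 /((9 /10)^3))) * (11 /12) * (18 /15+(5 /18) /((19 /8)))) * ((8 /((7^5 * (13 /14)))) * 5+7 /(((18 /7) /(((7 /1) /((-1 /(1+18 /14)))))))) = -236781149275 /35018832303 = -6.76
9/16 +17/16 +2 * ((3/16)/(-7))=1.57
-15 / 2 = -7.50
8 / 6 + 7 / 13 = 73 / 39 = 1.87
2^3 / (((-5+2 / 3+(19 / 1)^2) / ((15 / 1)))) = 36 / 107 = 0.34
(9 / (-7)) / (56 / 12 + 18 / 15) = -0.22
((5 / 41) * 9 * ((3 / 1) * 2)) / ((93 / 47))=4230 / 1271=3.33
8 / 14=4 / 7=0.57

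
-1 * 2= -2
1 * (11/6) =11/6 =1.83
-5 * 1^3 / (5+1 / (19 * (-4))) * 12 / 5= -912 / 379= -2.41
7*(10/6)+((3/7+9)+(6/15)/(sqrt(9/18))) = 2*sqrt(2)/5+443/21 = 21.66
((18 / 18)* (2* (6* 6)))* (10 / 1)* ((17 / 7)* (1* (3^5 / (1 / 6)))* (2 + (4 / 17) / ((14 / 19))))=289733760 / 49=5912933.88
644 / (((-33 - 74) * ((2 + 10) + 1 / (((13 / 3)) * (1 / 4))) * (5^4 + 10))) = -299 / 407670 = -0.00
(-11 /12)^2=121 /144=0.84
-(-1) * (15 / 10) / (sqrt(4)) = 3 / 4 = 0.75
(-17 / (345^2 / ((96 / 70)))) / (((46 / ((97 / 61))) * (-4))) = 3298 / 1948240875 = 0.00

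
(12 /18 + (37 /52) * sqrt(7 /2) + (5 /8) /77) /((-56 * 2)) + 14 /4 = 3.48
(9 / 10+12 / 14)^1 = 123 / 70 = 1.76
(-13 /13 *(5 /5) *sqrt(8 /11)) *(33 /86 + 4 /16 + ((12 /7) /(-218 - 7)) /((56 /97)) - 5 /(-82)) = -0.58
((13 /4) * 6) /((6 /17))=221 /4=55.25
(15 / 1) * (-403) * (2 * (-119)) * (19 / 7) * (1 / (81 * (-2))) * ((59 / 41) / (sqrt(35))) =-7679971 * sqrt(35) / 7749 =-5863.38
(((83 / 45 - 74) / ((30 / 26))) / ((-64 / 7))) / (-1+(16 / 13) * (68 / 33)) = 42253211 / 9489600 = 4.45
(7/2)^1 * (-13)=-91/2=-45.50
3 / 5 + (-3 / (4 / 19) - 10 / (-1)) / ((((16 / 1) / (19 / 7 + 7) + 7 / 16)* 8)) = 1957 / 5670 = 0.35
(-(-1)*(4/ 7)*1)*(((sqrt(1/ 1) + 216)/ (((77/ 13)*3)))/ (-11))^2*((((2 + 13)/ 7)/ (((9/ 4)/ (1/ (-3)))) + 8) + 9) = 682767436/ 58110129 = 11.75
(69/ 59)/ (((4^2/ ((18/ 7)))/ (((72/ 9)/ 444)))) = 207/ 61124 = 0.00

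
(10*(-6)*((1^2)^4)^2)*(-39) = 2340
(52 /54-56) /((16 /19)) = -14117 /216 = -65.36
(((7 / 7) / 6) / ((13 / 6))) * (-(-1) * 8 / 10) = 4 / 65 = 0.06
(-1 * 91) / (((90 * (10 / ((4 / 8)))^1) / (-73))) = 6643 / 1800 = 3.69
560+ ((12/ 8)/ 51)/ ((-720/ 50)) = 1370875/ 2448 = 560.00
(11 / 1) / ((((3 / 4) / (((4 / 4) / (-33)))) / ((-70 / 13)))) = 280 / 117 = 2.39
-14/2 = -7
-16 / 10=-8 / 5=-1.60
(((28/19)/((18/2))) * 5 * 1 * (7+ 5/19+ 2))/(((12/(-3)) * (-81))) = 6160/263169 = 0.02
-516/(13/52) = -2064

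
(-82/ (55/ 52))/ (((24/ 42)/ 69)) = -514878/ 55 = -9361.42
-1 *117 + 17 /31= -3610 /31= -116.45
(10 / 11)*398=3980 / 11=361.82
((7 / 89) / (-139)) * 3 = -21 / 12371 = -0.00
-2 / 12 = -0.17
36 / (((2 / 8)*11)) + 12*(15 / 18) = 254 / 11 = 23.09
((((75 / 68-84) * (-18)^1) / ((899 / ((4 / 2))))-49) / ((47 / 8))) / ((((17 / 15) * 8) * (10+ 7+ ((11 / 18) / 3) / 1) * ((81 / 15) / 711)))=-74455991100 / 11344127693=-6.56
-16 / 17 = -0.94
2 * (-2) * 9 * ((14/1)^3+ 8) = -99072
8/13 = 0.62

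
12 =12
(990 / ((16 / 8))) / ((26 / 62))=15345 / 13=1180.38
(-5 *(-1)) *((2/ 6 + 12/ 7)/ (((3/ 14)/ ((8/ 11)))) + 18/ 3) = 6410/ 99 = 64.75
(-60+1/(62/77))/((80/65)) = -47359/992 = -47.74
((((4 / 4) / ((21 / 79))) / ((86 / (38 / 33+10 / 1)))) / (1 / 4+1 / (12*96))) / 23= 80896 / 956879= 0.08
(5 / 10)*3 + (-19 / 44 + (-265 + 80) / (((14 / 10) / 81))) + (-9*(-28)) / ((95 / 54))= -308963981 / 29260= -10559.26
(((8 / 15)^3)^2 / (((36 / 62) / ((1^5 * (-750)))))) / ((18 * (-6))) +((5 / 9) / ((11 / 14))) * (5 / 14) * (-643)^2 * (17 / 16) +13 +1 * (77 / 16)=110949.80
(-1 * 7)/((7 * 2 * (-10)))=1/20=0.05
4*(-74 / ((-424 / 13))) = 9.08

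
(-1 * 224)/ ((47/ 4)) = -896/ 47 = -19.06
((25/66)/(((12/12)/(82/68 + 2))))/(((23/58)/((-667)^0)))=79025/25806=3.06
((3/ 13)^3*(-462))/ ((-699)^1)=4158/ 511901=0.01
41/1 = 41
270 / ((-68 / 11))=-1485 / 34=-43.68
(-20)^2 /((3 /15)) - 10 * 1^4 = 1990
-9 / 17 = -0.53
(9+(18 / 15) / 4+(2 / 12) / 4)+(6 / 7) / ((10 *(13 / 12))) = 9.42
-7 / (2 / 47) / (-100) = 329 / 200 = 1.64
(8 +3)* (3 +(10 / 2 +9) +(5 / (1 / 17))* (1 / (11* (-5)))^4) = 187.00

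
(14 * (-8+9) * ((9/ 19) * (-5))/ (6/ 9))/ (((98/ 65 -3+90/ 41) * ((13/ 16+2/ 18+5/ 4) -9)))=362653200/ 34982021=10.37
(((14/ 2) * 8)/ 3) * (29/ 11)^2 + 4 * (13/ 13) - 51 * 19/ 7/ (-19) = 141.03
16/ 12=4/ 3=1.33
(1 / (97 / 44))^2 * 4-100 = -933156 / 9409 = -99.18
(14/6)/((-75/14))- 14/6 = -623/225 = -2.77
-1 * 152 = -152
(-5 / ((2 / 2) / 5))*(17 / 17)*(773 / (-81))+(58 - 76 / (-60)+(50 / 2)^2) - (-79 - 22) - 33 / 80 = 1326371 / 1296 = 1023.43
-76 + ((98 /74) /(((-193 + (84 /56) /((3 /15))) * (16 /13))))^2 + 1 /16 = -75.94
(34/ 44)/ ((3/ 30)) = 85/ 11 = 7.73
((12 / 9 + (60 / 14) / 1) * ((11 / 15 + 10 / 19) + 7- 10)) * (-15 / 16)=3658 / 399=9.17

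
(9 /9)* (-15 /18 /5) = -1 /6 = -0.17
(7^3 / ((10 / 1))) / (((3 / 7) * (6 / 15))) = 2401 / 12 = 200.08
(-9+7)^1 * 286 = -572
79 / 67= 1.18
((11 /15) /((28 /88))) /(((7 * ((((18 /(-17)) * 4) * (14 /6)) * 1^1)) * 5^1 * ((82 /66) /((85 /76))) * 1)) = -384659 /64127280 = -0.01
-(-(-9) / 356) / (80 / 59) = -531 / 28480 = -0.02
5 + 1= 6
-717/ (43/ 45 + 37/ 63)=-8365/ 18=-464.72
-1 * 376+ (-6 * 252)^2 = 2285768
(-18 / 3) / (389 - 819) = 3 / 215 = 0.01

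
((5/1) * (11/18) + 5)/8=145/144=1.01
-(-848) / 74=424 / 37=11.46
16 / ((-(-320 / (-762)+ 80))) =-381 / 1915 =-0.20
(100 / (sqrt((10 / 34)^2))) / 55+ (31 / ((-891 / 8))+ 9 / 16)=92179 / 14256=6.47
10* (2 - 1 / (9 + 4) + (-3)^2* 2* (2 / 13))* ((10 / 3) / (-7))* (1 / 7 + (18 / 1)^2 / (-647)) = 9888100 / 1236417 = 8.00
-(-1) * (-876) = -876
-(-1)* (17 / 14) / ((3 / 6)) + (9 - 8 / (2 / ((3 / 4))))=59 / 7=8.43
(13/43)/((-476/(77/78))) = -11/17544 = -0.00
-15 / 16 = -0.94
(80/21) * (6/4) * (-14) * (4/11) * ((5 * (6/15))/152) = -80/209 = -0.38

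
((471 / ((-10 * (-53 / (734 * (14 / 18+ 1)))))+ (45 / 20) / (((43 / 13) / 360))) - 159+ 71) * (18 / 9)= 90009884 / 34185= 2633.02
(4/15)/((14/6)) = 4/35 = 0.11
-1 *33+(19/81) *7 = -2540/81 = -31.36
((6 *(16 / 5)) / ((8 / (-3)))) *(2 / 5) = -72 / 25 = -2.88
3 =3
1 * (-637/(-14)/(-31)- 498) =-499.47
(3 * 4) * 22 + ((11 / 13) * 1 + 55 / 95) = 65560 / 247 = 265.43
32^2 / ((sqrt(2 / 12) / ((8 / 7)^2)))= 65536*sqrt(6) / 49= 3276.12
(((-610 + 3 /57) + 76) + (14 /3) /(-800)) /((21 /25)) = -12174133 /19152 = -635.66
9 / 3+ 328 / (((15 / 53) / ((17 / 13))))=1518.53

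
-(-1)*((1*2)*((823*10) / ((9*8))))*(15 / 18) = 20575 / 108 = 190.51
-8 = -8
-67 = -67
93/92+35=3313/92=36.01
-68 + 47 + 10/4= -37/2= -18.50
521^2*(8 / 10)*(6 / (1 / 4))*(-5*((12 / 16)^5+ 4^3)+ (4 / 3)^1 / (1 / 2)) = -265603118413 / 160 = -1660019490.08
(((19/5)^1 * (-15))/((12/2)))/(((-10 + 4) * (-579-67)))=-1/408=-0.00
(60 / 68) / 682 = 15 / 11594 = 0.00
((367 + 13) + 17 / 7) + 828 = 8473 / 7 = 1210.43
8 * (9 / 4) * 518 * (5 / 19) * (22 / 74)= 13860 / 19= 729.47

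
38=38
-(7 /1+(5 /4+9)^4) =-11045.13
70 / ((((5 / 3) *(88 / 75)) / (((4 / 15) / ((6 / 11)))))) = 35 / 2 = 17.50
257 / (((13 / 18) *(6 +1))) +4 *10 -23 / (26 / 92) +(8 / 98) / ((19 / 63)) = 16808 / 1729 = 9.72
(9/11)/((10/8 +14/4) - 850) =-12/12397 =-0.00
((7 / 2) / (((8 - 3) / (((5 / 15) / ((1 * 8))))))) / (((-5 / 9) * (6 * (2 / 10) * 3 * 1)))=-7 / 480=-0.01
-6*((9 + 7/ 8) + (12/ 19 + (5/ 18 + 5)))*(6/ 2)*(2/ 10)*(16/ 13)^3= -1700864/ 16055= -105.94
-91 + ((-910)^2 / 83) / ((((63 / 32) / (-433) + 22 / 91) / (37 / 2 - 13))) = 5740554782053 / 24825217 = 231238.86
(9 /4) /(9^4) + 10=29161 /2916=10.00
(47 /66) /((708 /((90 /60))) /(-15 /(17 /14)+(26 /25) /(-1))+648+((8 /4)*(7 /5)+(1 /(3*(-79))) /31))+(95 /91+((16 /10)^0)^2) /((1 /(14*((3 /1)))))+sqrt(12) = 2*sqrt(3)+790034836352953 /9202790742574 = 89.31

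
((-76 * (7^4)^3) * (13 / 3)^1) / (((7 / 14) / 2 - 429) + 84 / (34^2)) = 2258360238329104 / 212379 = 10633632507.59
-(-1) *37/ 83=37/ 83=0.45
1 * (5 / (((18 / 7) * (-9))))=-35 / 162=-0.22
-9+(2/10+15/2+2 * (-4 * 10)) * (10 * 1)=-732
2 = 2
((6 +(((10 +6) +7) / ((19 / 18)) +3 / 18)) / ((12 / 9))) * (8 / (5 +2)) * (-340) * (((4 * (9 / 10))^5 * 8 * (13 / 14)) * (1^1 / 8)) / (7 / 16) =-42587960343552 / 4073125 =-10455844.18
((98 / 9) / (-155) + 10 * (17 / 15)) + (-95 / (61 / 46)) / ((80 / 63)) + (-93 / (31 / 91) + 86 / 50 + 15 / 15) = -1073670509 / 3403800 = -315.43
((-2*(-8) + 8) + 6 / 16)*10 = 975 / 4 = 243.75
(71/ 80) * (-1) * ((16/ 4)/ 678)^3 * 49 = -3479/ 389582190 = -0.00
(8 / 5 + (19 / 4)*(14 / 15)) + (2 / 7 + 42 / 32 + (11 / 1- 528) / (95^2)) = 22968193 / 3032400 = 7.57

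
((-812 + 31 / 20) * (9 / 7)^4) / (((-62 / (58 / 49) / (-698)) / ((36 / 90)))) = -1076340507129 / 91177975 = -11804.83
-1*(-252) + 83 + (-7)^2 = 384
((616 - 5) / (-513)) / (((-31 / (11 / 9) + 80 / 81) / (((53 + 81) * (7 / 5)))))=18912894 / 2063305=9.17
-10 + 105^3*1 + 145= 1157760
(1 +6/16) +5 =51/8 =6.38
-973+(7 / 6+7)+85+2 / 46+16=-863.79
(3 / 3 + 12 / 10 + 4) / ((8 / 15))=93 / 8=11.62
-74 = -74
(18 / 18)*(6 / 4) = 1.50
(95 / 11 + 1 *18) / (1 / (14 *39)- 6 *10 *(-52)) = 159978 / 18738731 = 0.01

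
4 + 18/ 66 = 47/ 11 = 4.27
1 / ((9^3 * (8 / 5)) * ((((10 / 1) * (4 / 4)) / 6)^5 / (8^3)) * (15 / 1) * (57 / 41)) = 2624 / 1603125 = 0.00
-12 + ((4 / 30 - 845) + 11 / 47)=-603926 / 705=-856.63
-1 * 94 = -94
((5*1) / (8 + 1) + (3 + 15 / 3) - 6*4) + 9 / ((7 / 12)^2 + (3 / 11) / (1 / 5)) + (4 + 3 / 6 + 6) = 16397 / 48582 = 0.34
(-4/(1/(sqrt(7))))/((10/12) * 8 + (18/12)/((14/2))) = -1.54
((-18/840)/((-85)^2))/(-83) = 3/83954500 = 0.00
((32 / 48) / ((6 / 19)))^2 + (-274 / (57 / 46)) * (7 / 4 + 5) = -2290220 / 1539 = -1488.12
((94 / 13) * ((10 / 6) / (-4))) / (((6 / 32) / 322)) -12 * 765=-1679420 / 117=-14354.02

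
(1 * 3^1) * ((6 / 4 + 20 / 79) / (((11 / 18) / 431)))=3223449 / 869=3709.38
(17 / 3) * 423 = 2397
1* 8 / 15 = 0.53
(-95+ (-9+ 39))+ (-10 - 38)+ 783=670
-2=-2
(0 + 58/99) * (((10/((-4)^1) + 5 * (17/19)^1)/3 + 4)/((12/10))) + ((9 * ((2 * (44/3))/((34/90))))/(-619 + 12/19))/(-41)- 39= -36.70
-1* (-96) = 96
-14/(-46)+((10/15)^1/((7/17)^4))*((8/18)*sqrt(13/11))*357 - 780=-17933/23+11358856*sqrt(143)/33957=3220.43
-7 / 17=-0.41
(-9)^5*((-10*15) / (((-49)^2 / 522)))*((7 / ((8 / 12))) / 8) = 3467652525 / 1372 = 2527443.53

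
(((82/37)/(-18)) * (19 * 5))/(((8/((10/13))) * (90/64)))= -31160/38961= -0.80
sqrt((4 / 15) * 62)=2 * sqrt(930) / 15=4.07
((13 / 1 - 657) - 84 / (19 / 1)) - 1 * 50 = -13270 / 19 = -698.42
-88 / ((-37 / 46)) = 4048 / 37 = 109.41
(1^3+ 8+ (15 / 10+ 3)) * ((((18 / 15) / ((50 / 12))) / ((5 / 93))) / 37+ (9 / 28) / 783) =73609677 / 37555000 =1.96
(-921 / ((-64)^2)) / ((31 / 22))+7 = 434285 / 63488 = 6.84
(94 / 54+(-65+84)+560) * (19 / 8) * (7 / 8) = 32585 / 27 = 1206.85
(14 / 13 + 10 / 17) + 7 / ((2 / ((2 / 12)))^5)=91571723 / 54991872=1.67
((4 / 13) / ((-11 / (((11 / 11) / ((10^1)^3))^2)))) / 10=-1 / 357500000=-0.00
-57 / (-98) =57 / 98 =0.58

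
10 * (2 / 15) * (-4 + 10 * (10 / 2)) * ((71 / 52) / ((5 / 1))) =16.75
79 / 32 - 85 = -2641 / 32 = -82.53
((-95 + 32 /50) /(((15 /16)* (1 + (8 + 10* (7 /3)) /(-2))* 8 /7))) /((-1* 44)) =-16513 /121000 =-0.14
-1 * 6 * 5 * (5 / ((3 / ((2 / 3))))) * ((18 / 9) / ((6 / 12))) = -400 / 3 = -133.33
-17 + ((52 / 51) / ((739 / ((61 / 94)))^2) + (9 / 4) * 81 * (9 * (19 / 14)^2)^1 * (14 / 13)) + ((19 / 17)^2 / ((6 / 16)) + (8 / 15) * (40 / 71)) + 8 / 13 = 58399927105274248615 / 18020721023025448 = 3240.71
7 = 7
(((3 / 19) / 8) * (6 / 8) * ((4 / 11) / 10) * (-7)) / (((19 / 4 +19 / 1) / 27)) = -1701 / 397100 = -0.00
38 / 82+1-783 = -32043 / 41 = -781.54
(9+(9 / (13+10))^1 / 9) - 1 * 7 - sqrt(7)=47 / 23 - sqrt(7)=-0.60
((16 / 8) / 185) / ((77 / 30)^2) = 360 / 219373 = 0.00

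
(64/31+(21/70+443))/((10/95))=4230.96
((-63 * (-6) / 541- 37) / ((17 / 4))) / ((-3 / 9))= 235668 / 9197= 25.62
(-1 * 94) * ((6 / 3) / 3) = -188 / 3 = -62.67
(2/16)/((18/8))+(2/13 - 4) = -887/234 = -3.79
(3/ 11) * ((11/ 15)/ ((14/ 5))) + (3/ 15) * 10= 2.07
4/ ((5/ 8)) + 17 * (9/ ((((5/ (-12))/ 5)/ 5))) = -45868/ 5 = -9173.60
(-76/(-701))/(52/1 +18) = 38/24535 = 0.00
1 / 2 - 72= -143 / 2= -71.50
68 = 68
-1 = -1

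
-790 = -790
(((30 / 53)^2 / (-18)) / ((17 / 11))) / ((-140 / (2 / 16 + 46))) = 20295 / 5348336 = 0.00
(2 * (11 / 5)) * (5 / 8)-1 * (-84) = 347 / 4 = 86.75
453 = 453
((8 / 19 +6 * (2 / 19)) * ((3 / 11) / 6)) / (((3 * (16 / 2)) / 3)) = 5 / 836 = 0.01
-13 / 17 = -0.76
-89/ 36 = -2.47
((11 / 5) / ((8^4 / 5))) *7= 77 / 4096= 0.02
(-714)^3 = -363994344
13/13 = 1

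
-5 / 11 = -0.45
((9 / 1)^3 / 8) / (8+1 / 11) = 8019 / 712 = 11.26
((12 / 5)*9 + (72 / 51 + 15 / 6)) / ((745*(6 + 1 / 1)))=4337 / 886550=0.00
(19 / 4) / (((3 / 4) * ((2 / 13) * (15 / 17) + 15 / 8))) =33592 / 10665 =3.15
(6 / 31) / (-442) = -3 / 6851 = -0.00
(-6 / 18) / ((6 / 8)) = -4 / 9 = -0.44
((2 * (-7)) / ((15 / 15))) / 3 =-14 / 3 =-4.67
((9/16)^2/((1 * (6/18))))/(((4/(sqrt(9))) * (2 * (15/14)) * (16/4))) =1701/20480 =0.08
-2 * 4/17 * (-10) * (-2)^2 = 320/17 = 18.82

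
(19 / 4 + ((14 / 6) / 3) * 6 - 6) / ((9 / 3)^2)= 41 / 108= 0.38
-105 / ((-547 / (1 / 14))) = 15 / 1094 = 0.01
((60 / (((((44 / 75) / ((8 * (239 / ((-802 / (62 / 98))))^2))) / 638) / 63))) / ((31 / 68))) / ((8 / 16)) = 282845598732000 / 55154743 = 5128218.96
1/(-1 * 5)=-1/5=-0.20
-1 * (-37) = 37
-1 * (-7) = 7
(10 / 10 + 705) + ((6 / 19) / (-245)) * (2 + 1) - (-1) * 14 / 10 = 3292929 / 4655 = 707.40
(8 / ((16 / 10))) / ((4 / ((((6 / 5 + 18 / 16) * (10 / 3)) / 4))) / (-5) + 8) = 775 / 1176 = 0.66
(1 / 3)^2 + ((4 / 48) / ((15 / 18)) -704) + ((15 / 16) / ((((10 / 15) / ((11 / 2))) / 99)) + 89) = 434633 / 2880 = 150.91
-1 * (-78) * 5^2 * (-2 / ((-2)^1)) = 1950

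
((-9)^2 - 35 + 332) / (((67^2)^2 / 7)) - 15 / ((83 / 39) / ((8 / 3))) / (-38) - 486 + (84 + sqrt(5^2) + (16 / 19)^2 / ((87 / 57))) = -364979662641575 / 921571216693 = -396.04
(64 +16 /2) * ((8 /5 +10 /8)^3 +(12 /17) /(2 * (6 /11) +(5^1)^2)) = 8141513823 /4879000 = 1668.68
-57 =-57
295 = 295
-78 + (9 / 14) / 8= -8727 / 112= -77.92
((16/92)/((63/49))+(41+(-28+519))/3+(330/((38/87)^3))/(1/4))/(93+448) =22743142189/768118833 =29.61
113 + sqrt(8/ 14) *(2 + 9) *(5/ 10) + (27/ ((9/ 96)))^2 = 83061.16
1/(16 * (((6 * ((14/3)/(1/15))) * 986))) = 1/6625920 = 0.00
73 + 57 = 130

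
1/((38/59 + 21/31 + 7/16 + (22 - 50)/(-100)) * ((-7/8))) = -5852800/10442061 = -0.56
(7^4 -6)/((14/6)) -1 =7178/7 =1025.43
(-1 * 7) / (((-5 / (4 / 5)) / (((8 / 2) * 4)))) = 448 / 25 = 17.92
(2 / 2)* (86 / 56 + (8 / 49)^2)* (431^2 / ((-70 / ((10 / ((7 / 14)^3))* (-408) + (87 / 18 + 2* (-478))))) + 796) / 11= 12661251.32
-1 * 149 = -149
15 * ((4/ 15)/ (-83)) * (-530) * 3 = 6360/ 83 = 76.63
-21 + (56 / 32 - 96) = -461 / 4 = -115.25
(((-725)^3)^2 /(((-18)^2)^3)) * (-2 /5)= -29044107470703125 /17006112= -1707862883.10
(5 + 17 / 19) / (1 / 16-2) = -1792 / 589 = -3.04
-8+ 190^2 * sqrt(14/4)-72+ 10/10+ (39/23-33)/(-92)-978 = -558973/529+ 18050 * sqrt(14) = 66480.26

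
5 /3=1.67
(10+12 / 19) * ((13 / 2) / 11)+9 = 15.28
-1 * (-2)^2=-4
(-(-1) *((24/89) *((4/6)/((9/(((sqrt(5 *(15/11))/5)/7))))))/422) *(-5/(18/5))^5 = -9765625 *sqrt(33)/3073818606012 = -0.00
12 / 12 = 1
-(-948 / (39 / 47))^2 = -220581904 / 169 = -1305218.37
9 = 9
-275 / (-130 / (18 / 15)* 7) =33 / 91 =0.36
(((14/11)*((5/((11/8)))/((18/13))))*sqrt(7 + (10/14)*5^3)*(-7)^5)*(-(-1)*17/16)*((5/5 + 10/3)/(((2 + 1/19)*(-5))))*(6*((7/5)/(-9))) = -494008151*sqrt(4718)/147015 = -230808.31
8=8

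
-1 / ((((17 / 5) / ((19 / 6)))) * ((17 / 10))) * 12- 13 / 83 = -161457 / 23987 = -6.73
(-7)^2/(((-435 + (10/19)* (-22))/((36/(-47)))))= 33516/398795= 0.08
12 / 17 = 0.71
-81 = -81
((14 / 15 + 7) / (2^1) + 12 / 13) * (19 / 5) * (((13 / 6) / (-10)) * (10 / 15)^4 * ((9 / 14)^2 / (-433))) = 36233 / 47738250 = 0.00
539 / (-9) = -59.89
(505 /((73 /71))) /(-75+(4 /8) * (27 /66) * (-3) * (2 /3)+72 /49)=-38651690 /5818611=-6.64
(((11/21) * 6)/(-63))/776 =-11/171108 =-0.00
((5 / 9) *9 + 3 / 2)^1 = 13 / 2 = 6.50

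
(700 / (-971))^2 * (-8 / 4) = -980000 / 942841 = -1.04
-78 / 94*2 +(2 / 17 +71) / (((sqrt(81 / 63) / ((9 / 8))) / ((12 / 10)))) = -78 / 47 +10881*sqrt(7) / 340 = 83.01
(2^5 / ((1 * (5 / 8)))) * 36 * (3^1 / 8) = 691.20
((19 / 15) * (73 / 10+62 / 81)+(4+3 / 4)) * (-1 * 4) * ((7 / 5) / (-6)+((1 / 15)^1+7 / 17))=-363679 / 24786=-14.67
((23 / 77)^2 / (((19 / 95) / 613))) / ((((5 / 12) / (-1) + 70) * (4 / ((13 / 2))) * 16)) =12646803 / 31684576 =0.40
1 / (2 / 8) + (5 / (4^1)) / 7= 117 / 28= 4.18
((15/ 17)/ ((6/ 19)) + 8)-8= 95/ 34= 2.79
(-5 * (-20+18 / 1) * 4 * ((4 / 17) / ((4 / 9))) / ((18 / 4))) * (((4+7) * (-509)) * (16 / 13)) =-7166720 / 221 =-32428.60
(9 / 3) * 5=15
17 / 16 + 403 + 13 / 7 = 45463 / 112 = 405.92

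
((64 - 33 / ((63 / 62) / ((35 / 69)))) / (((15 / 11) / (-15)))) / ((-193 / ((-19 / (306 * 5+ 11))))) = -2056142 / 61564491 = -0.03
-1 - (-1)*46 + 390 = 435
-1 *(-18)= 18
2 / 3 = 0.67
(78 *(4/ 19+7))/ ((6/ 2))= 3562/ 19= 187.47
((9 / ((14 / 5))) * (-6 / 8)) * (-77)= 1485 / 8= 185.62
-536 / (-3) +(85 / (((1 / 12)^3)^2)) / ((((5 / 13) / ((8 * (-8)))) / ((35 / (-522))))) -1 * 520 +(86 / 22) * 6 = 2709999147950 / 957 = 2831765044.88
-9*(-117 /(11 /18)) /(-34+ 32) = -9477 /11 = -861.55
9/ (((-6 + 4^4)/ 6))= 0.22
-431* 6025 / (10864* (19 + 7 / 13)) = -33758075 / 2759456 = -12.23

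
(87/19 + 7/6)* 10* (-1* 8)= -26200/57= -459.65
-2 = -2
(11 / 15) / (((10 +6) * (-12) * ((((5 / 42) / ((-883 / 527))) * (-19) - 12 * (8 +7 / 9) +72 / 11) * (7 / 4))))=106843 / 4769928600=0.00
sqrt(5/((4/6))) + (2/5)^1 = 2/5 + sqrt(30)/2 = 3.14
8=8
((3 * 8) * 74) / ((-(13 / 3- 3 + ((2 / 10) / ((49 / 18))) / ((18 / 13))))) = -1281.02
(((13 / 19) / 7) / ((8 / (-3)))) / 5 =-39 / 5320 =-0.01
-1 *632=-632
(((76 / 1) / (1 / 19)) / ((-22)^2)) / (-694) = -361 / 83974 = -0.00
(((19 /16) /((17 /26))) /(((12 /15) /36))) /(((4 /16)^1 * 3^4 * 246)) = 1235 /75276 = 0.02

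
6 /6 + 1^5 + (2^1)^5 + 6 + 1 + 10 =51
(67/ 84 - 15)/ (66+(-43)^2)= -1193/ 160860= -0.01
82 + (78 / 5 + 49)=733 / 5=146.60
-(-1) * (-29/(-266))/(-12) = -29/3192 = -0.01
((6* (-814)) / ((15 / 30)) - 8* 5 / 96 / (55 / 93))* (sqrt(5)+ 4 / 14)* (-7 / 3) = 429823 / 66+ 3008761* sqrt(5) / 132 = 57480.61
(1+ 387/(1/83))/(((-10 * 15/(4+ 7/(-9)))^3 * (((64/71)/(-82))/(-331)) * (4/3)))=-377430311072389/52488000000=-7190.79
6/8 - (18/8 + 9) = -21/2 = -10.50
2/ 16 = 1/ 8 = 0.12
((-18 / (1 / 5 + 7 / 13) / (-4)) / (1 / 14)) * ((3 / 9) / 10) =91 / 32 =2.84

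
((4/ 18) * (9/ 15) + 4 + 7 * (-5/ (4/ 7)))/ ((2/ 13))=-44551/ 120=-371.26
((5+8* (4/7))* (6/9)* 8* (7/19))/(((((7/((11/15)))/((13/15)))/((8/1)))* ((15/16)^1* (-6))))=-9810944/4039875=-2.43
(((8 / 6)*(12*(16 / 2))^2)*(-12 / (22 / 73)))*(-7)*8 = 301400064 / 11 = 27400005.82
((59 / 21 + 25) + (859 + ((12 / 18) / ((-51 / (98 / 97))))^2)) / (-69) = -1367271634933 / 106383300723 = -12.85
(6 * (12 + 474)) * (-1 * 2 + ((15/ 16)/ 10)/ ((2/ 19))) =-51759/ 16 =-3234.94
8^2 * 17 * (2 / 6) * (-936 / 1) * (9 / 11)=-3055104 / 11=-277736.73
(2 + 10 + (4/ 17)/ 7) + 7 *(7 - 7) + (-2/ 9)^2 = 116468/ 9639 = 12.08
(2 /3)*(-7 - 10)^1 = -34 /3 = -11.33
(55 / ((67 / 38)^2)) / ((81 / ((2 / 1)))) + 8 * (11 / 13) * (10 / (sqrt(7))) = 158840 / 363609 + 880 * sqrt(7) / 91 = 26.02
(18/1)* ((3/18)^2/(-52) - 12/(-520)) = 211/520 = 0.41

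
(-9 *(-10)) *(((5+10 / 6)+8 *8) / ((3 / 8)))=16960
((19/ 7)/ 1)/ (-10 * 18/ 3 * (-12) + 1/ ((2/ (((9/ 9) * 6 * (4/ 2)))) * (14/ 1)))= 19/ 5043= 0.00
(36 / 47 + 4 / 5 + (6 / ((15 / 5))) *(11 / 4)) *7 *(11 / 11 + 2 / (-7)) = 35.33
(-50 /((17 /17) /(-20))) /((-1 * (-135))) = 7.41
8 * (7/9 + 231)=16688/9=1854.22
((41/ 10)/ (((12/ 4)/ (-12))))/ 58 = -41/ 145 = -0.28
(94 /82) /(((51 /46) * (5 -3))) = 1081 /2091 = 0.52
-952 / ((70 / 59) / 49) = -196588 / 5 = -39317.60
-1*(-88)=88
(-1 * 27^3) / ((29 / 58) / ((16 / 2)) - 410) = 48.01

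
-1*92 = -92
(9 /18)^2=1 /4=0.25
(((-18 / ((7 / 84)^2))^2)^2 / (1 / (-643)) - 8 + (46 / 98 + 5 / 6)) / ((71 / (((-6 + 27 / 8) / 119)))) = 8532932146004756401 / 946288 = 9017267624660.52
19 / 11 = 1.73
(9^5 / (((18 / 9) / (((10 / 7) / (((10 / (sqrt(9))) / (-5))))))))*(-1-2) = 189800.36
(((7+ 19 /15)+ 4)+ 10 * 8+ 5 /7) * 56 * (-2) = -156208 /15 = -10413.87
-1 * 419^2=-175561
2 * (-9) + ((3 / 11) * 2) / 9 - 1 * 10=-922 / 33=-27.94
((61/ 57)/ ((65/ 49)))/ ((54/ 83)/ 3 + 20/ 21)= 1736609/ 2516930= 0.69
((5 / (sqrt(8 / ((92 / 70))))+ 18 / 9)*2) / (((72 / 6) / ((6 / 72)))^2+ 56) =1 / 5198+ sqrt(805) / 145544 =0.00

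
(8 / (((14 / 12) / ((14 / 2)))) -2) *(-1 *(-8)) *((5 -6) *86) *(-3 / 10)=9494.40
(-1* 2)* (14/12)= -7/3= -2.33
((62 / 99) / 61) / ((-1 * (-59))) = 0.00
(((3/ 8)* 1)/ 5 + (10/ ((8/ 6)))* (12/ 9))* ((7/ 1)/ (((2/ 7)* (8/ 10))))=19747/ 64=308.55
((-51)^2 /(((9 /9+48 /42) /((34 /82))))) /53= 103173 /10865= 9.50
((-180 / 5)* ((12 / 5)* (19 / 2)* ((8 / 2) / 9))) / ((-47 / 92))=167808 / 235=714.08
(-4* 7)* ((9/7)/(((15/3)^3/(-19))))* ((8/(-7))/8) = -684/875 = -0.78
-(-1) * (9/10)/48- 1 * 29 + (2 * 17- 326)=-51357/160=-320.98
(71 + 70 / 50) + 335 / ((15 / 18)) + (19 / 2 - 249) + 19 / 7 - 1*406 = -11787 / 70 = -168.39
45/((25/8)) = 72/5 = 14.40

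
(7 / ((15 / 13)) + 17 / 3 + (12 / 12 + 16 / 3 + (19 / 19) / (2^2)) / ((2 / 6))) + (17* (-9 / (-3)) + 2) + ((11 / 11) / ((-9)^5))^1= 99773107 / 1180980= 84.48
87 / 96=29 / 32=0.91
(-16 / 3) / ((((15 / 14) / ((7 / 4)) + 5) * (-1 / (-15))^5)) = -7938000 / 11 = -721636.36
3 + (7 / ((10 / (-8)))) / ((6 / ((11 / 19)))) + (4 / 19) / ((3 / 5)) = 267 / 95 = 2.81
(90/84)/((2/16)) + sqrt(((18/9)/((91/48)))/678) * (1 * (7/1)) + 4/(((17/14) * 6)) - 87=-27803/357 + 4 * sqrt(10283)/1469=-77.60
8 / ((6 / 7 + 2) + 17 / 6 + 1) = 1.20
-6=-6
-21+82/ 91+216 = 195.90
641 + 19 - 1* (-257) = 917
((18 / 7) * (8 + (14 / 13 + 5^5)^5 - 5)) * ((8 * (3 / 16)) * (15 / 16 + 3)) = 13467635128226444413720977 / 2970344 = 4534032128341513445.49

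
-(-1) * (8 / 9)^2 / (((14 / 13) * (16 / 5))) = 130 / 567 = 0.23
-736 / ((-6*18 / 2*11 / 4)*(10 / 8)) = 5888 / 1485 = 3.96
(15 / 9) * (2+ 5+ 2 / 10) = 12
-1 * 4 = -4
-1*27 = -27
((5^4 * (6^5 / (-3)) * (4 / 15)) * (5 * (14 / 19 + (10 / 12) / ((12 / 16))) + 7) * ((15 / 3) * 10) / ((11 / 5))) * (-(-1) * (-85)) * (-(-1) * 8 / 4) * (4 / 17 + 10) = 57983760000000 / 209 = 277434258373.21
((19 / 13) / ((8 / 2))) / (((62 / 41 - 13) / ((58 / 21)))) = -22591 / 257166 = -0.09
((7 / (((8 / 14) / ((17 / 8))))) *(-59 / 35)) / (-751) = 7021 / 120160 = 0.06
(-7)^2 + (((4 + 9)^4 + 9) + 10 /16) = 28619.62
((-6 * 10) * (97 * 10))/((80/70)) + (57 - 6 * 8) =-50916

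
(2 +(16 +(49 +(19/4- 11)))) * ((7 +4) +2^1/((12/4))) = 2835/4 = 708.75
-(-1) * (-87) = -87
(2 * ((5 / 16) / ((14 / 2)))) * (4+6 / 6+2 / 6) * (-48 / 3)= -160 / 21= -7.62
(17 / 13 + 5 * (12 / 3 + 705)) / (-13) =-46102 / 169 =-272.79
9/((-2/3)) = -27/2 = -13.50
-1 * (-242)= 242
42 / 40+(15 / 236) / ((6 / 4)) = 1289 / 1180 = 1.09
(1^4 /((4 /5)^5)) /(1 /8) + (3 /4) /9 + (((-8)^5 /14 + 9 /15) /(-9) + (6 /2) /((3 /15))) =12075607 /40320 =299.49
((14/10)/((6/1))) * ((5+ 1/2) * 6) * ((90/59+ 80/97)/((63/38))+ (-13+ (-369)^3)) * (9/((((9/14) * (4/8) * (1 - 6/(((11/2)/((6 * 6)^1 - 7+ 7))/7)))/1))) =30687174290597132/775952955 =39547725.27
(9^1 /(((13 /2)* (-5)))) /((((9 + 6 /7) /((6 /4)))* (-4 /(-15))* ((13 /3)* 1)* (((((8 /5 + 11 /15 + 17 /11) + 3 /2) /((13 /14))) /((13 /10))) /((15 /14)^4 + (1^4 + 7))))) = -956808369 /12546665600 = -0.08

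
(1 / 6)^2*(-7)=-7 / 36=-0.19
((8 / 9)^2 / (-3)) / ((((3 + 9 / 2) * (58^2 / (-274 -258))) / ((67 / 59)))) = 1140608 / 180861255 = 0.01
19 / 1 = 19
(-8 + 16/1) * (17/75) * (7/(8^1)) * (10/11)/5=238/825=0.29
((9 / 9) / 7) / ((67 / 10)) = 10 / 469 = 0.02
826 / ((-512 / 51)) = -21063 / 256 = -82.28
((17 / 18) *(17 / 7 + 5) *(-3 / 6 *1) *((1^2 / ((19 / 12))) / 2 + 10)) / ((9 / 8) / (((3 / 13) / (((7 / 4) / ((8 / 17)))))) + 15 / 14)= -11088896 / 5883597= -1.88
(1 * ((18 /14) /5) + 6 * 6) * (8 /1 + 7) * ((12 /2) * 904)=20649168 /7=2949881.14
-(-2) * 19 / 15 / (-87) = -38 / 1305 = -0.03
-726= -726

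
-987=-987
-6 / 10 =-3 / 5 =-0.60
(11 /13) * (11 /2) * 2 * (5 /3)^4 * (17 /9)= 1285625 /9477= 135.66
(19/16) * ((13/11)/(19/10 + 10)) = 0.12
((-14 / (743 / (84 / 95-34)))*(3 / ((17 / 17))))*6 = 792792 / 70585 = 11.23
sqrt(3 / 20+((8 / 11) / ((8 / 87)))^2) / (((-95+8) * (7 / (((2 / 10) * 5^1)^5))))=-sqrt(758715) / 66990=-0.01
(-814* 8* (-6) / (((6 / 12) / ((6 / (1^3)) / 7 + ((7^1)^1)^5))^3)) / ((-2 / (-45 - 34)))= 20108695112637433104000 / 343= 58625933272995431790.09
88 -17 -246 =-175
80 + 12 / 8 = 163 / 2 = 81.50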